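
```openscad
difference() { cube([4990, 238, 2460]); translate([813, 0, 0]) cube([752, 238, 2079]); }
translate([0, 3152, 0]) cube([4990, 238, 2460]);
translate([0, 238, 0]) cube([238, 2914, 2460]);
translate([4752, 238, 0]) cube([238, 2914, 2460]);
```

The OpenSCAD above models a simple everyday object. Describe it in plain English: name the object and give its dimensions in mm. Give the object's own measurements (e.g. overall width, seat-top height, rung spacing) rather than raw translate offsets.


A single room: four walls, each 2460 mm tall and 238 mm thick, enclosing an outside footprint 4990×3390 mm (x × y), no floor or roof. The front and back walls (−y and +y sides) run the full x-width; the side walls fit between their inner faces. A door opening 752 mm wide and 2079 mm tall is cut through the front wall from the floor up, its −x edge 813 mm from the wall's −x end.


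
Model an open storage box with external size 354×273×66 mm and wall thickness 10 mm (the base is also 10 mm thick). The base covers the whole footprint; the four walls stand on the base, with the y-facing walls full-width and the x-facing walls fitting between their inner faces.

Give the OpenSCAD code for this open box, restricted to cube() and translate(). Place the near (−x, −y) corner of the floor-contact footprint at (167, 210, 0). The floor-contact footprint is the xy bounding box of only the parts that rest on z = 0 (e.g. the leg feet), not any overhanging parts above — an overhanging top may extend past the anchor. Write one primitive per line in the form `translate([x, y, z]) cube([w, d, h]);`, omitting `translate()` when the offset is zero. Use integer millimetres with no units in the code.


translate([167, 210, 0]) cube([354, 273, 10]);
translate([167, 210, 10]) cube([354, 10, 56]);
translate([167, 473, 10]) cube([354, 10, 56]);
translate([167, 220, 10]) cube([10, 253, 56]);
translate([511, 220, 10]) cube([10, 253, 56]);


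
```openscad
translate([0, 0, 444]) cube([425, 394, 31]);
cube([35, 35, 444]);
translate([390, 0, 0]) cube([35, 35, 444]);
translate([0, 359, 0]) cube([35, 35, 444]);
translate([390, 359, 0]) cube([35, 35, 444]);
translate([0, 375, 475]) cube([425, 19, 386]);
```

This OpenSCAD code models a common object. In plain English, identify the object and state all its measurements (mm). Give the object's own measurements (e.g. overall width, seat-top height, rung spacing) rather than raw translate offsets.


A chair. The seat is a 425×394×31 mm slab with its top at z = 475 mm, on four 35×35 mm corner legs (flush with the seat edges, standing on z = 0). A flat backrest 19 mm thick, 386 mm tall, spans the full seat width and rises from the seat top along its +y edge, rear face flush with the rear of the seat.


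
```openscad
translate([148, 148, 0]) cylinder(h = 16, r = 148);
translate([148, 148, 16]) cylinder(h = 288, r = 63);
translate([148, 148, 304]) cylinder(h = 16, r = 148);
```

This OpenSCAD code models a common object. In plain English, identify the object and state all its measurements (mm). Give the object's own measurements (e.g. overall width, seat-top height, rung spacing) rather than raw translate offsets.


A spool: two coaxial disc flanges of radius 148 mm and thickness 16 mm, joined by a core cylinder of radius 63 mm and height 288 mm. The lower flange rests on z = 0 and the three cylinders share a vertical axis.


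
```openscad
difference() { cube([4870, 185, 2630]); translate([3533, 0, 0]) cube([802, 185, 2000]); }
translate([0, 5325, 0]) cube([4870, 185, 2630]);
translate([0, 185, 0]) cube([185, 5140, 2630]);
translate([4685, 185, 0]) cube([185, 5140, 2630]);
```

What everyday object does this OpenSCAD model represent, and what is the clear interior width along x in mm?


A single room. The interior width is 4500 mm.

Four walls enclosing a rectangle with a door in the front wall — a room. Outside width 4870 minus two 185 mm walls gives 4500 mm.


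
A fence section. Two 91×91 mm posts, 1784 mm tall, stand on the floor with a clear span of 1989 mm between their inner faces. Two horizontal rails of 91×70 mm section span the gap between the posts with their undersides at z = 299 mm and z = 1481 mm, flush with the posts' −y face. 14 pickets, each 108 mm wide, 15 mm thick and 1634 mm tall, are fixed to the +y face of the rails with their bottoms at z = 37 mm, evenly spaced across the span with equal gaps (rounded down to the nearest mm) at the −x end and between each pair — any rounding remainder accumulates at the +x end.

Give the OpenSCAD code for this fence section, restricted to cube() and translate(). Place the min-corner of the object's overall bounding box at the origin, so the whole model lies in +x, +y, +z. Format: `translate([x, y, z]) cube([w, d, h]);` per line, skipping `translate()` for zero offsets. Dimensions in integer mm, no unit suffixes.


cube([91, 91, 1784]);
translate([2080, 0, 0]) cube([91, 91, 1784]);
translate([91, 0, 299]) cube([1989, 91, 70]);
translate([91, 0, 1481]) cube([1989, 91, 70]);
translate([122, 91, 37]) cube([108, 15, 1634]);
translate([261, 91, 37]) cube([108, 15, 1634]);
translate([400, 91, 37]) cube([108, 15, 1634]);
translate([539, 91, 37]) cube([108, 15, 1634]);
translate([678, 91, 37]) cube([108, 15, 1634]);
translate([817, 91, 37]) cube([108, 15, 1634]);
translate([956, 91, 37]) cube([108, 15, 1634]);
translate([1095, 91, 37]) cube([108, 15, 1634]);
translate([1234, 91, 37]) cube([108, 15, 1634]);
translate([1373, 91, 37]) cube([108, 15, 1634]);
translate([1512, 91, 37]) cube([108, 15, 1634]);
translate([1651, 91, 37]) cube([108, 15, 1634]);
translate([1790, 91, 37]) cube([108, 15, 1634]);
translate([1929, 91, 37]) cube([108, 15, 1634]);


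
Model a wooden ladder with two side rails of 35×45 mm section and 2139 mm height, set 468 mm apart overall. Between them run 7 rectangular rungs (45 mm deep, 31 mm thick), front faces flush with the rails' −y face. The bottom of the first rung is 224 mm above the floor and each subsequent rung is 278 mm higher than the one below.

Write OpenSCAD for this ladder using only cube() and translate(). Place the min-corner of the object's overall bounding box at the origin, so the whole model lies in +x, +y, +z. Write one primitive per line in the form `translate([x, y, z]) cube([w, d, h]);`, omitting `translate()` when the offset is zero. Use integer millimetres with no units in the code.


cube([35, 45, 2139]);
translate([433, 0, 0]) cube([35, 45, 2139]);
translate([35, 0, 224]) cube([398, 45, 31]);
translate([35, 0, 502]) cube([398, 45, 31]);
translate([35, 0, 780]) cube([398, 45, 31]);
translate([35, 0, 1058]) cube([398, 45, 31]);
translate([35, 0, 1336]) cube([398, 45, 31]);
translate([35, 0, 1614]) cube([398, 45, 31]);
translate([35, 0, 1892]) cube([398, 45, 31]);


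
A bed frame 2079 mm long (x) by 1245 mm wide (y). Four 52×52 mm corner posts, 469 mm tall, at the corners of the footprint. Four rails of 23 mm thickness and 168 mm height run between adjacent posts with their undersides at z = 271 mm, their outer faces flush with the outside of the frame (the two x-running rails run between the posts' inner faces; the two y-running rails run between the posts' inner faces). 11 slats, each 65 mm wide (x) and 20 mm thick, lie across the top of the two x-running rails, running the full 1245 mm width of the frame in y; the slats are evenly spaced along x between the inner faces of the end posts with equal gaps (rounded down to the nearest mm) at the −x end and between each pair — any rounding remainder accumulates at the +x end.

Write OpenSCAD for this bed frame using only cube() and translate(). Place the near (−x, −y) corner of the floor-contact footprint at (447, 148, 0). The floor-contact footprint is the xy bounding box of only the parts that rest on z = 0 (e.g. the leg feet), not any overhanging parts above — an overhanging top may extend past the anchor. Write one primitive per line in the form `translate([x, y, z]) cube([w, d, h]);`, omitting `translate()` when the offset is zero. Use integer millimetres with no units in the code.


translate([447, 148, 0]) cube([52, 52, 469]);
translate([447, 1341, 0]) cube([52, 52, 469]);
translate([2474, 148, 0]) cube([52, 52, 469]);
translate([2474, 1341, 0]) cube([52, 52, 469]);
translate([499, 148, 271]) cube([1975, 23, 168]);
translate([499, 1370, 271]) cube([1975, 23, 168]);
translate([447, 200, 271]) cube([23, 1141, 168]);
translate([2503, 200, 271]) cube([23, 1141, 168]);
translate([604, 148, 439]) cube([65, 1245, 20]);
translate([774, 148, 439]) cube([65, 1245, 20]);
translate([944, 148, 439]) cube([65, 1245, 20]);
translate([1114, 148, 439]) cube([65, 1245, 20]);
translate([1284, 148, 439]) cube([65, 1245, 20]);
translate([1454, 148, 439]) cube([65, 1245, 20]);
translate([1624, 148, 439]) cube([65, 1245, 20]);
translate([1794, 148, 439]) cube([65, 1245, 20]);
translate([1964, 148, 439]) cube([65, 1245, 20]);
translate([2134, 148, 439]) cube([65, 1245, 20]);
translate([2304, 148, 439]) cube([65, 1245, 20]);


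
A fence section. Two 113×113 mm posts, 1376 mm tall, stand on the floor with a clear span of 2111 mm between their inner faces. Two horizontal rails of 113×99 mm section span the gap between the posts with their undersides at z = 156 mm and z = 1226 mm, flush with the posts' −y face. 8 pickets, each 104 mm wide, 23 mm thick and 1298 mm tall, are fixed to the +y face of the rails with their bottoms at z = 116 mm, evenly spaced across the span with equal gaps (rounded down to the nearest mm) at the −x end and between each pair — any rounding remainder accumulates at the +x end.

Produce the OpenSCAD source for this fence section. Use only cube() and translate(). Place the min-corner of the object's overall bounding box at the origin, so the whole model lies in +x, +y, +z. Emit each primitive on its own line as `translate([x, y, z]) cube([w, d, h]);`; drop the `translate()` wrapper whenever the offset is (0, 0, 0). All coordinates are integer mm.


cube([113, 113, 1376]);
translate([2224, 0, 0]) cube([113, 113, 1376]);
translate([113, 0, 156]) cube([2111, 113, 99]);
translate([113, 0, 1226]) cube([2111, 113, 99]);
translate([255, 113, 116]) cube([104, 23, 1298]);
translate([501, 113, 116]) cube([104, 23, 1298]);
translate([747, 113, 116]) cube([104, 23, 1298]);
translate([993, 113, 116]) cube([104, 23, 1298]);
translate([1239, 113, 116]) cube([104, 23, 1298]);
translate([1485, 113, 116]) cube([104, 23, 1298]);
translate([1731, 113, 116]) cube([104, 23, 1298]);
translate([1977, 113, 116]) cube([104, 23, 1298]);


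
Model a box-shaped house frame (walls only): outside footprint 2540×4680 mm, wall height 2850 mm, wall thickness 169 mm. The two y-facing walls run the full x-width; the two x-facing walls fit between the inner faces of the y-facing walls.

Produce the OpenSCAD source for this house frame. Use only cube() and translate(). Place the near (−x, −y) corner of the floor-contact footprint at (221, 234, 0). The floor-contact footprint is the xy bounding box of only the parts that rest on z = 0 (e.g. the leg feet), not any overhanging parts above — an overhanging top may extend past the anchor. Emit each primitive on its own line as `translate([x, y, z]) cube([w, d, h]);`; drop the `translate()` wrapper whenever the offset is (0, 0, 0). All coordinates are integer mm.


translate([221, 234, 0]) cube([2540, 169, 2850]);
translate([221, 4745, 0]) cube([2540, 169, 2850]);
translate([221, 403, 0]) cube([169, 4342, 2850]);
translate([2592, 403, 0]) cube([169, 4342, 2850]);


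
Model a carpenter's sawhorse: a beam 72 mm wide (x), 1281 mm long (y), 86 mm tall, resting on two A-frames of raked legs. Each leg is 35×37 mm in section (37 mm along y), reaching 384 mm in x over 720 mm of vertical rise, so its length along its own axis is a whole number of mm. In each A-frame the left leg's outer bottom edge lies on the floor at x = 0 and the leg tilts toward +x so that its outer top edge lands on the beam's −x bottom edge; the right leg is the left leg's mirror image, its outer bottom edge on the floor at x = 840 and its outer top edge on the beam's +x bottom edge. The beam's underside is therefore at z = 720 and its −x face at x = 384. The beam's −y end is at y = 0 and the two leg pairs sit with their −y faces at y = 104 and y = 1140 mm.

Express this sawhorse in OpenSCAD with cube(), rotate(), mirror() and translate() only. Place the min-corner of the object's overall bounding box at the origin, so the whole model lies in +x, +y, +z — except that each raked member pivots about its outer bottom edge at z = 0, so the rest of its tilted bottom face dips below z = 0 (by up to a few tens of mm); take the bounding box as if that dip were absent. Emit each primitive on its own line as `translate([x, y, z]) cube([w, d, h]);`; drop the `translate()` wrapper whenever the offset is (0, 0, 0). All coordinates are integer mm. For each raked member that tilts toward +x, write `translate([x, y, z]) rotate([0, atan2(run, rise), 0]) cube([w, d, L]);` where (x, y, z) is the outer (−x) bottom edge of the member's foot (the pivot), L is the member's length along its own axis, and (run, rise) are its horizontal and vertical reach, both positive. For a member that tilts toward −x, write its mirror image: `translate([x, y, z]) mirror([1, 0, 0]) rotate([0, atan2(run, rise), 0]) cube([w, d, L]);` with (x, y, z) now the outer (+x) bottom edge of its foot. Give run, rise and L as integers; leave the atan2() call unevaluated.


translate([384, 0, 720]) cube([72, 1281, 86]);
translate([0, 104, 0]) rotate([0, atan2(384, 720), 0]) cube([35, 37, 816]);
translate([840, 104, 0]) mirror([1, 0, 0]) rotate([0, atan2(384, 720), 0]) cube([35, 37, 816]);
translate([0, 1140, 0]) rotate([0, atan2(384, 720), 0]) cube([35, 37, 816]);
translate([840, 1140, 0]) mirror([1, 0, 0]) rotate([0, atan2(384, 720), 0]) cube([35, 37, 816]);


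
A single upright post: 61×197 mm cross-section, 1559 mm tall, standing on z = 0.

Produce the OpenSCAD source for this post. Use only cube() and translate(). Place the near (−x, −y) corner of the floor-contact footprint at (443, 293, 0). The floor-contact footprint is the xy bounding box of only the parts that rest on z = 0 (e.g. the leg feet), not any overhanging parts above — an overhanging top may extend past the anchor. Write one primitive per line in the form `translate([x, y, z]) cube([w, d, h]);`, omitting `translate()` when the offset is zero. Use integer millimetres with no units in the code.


translate([443, 293, 0]) cube([61, 197, 1559]);


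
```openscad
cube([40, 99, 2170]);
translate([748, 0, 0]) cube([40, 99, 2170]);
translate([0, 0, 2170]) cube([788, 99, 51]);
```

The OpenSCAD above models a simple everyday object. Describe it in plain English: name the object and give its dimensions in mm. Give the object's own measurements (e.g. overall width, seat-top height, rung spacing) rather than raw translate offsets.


A door frame. The clear opening is 708 mm wide and 2170 mm high. Two 40 mm wide jambs, 99 mm deep, stand either side of the opening from the floor to the top of the opening. A 51 mm thick head sits across the top of both jambs, spanning the full outside width of the frame.


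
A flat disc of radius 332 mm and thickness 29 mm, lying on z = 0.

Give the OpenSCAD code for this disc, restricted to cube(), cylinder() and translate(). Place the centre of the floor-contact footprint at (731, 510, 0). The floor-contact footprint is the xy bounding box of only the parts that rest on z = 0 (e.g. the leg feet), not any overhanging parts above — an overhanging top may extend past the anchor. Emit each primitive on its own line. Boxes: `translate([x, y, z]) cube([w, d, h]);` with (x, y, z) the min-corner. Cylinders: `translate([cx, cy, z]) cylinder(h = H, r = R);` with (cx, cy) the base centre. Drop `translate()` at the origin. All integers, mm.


translate([731, 510, 0]) cylinder(h = 29, r = 332);


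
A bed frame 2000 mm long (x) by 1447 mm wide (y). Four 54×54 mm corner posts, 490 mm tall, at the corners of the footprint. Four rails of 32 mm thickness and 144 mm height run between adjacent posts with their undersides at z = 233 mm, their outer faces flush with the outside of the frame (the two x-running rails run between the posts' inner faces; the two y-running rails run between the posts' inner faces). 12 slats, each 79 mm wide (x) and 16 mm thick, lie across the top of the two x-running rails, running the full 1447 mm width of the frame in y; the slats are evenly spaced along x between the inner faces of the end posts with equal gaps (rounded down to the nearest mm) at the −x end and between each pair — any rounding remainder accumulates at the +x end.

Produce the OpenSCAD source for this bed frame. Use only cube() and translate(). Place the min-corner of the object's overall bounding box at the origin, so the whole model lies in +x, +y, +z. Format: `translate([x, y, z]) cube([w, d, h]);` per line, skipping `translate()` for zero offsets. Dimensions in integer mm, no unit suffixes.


// slat z = rail_z + rail_h = 233 + 144 = 377
// slat gap = ⌊(1892 − 12·79) / 13⌋ = 72
cube([54, 54, 490]);
translate([0, 1393, 0]) cube([54, 54, 490]);
translate([1946, 0, 0]) cube([54, 54, 490]);
translate([1946, 1393, 0]) cube([54, 54, 490]);
translate([54, 0, 233]) cube([1892, 32, 144]);
translate([54, 1415, 233]) cube([1892, 32, 144]);
translate([0, 54, 233]) cube([32, 1339, 144]);
translate([1968, 54, 233]) cube([32, 1339, 144]);
translate([126, 0, 377]) cube([79, 1447, 16]);
translate([277, 0, 377]) cube([79, 1447, 16]);
translate([428, 0, 377]) cube([79, 1447, 16]);
translate([579, 0, 377]) cube([79, 1447, 16]);
translate([730, 0, 377]) cube([79, 1447, 16]);
translate([881, 0, 377]) cube([79, 1447, 16]);
translate([1032, 0, 377]) cube([79, 1447, 16]);
translate([1183, 0, 377]) cube([79, 1447, 16]);
translate([1334, 0, 377]) cube([79, 1447, 16]);
translate([1485, 0, 377]) cube([79, 1447, 16]);
translate([1636, 0, 377]) cube([79, 1447, 16]);
translate([1787, 0, 377]) cube([79, 1447, 16]);


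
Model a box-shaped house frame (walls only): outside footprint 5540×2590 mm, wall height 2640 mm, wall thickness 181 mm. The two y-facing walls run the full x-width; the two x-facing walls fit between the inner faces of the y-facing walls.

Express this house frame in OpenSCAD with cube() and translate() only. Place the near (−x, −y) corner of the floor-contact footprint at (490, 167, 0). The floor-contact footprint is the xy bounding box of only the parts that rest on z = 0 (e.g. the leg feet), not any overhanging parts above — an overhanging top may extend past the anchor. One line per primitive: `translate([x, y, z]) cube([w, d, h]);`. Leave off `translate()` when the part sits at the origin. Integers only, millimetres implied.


translate([490, 167, 0]) cube([5540, 181, 2640]);
translate([490, 2576, 0]) cube([5540, 181, 2640]);
translate([490, 348, 0]) cube([181, 2228, 2640]);
translate([5849, 348, 0]) cube([181, 2228, 2640]);


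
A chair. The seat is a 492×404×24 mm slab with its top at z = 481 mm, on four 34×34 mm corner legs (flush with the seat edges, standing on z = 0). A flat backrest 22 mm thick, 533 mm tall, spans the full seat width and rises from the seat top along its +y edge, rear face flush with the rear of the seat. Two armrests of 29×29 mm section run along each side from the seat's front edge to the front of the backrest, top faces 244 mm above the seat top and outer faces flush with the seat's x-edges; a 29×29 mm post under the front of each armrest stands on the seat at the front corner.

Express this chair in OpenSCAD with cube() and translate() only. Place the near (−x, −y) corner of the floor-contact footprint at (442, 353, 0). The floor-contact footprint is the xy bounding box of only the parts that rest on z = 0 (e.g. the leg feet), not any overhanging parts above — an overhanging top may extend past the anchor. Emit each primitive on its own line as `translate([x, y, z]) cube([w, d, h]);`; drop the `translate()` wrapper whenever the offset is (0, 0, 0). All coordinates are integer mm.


translate([442, 353, 457]) cube([492, 404, 24]);
translate([442, 353, 0]) cube([34, 34, 457]);
translate([900, 353, 0]) cube([34, 34, 457]);
translate([442, 723, 0]) cube([34, 34, 457]);
translate([900, 723, 0]) cube([34, 34, 457]);
translate([442, 735, 481]) cube([492, 22, 533]);
translate([442, 353, 696]) cube([29, 382, 29]);
translate([905, 353, 696]) cube([29, 382, 29]);
translate([442, 353, 481]) cube([29, 29, 215]);
translate([905, 353, 481]) cube([29, 29, 215]);


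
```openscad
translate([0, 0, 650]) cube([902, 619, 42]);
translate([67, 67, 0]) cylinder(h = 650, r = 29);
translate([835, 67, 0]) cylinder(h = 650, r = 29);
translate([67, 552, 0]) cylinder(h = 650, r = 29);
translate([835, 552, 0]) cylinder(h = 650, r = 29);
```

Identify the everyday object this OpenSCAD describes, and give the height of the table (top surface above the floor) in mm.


A table. The table height is 692 mm.

A 902×619×42 slab sits at z = 650 on four Ø58 mm round legs — a table. The top surface is at 650 + 42 = 692 mm.


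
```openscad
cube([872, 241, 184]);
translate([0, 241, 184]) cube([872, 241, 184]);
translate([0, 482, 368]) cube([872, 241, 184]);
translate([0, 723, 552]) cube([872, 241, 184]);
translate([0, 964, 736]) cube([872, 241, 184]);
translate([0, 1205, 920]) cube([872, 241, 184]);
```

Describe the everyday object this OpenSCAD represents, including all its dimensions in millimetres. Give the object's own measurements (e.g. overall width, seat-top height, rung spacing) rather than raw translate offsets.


A straight staircase of 6 solid steps. Each step is 872 mm wide (x), 241 mm deep (y, the going) and 184 mm tall (the rise). The first step rests on the floor; each subsequent step sits one going further in +y and one rise higher in +z, directly behind and above the previous step with no overlap.


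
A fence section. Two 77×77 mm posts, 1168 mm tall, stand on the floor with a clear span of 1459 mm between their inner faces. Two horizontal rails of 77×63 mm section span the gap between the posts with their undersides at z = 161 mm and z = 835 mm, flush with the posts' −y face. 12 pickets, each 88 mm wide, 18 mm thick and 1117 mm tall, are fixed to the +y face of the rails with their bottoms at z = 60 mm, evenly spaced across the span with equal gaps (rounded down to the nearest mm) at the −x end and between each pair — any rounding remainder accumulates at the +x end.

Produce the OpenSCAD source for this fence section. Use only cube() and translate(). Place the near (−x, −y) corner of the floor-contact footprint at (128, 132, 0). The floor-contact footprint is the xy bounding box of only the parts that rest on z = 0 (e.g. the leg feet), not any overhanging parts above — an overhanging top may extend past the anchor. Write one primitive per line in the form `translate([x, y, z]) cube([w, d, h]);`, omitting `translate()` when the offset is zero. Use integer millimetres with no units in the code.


translate([128, 132, 0]) cube([77, 77, 1168]);
translate([1664, 132, 0]) cube([77, 77, 1168]);
translate([205, 132, 161]) cube([1459, 77, 63]);
translate([205, 132, 835]) cube([1459, 77, 63]);
translate([236, 209, 60]) cube([88, 18, 1117]);
translate([355, 209, 60]) cube([88, 18, 1117]);
translate([474, 209, 60]) cube([88, 18, 1117]);
translate([593, 209, 60]) cube([88, 18, 1117]);
translate([712, 209, 60]) cube([88, 18, 1117]);
translate([831, 209, 60]) cube([88, 18, 1117]);
translate([950, 209, 60]) cube([88, 18, 1117]);
translate([1069, 209, 60]) cube([88, 18, 1117]);
translate([1188, 209, 60]) cube([88, 18, 1117]);
translate([1307, 209, 60]) cube([88, 18, 1117]);
translate([1426, 209, 60]) cube([88, 18, 1117]);
translate([1545, 209, 60]) cube([88, 18, 1117]);


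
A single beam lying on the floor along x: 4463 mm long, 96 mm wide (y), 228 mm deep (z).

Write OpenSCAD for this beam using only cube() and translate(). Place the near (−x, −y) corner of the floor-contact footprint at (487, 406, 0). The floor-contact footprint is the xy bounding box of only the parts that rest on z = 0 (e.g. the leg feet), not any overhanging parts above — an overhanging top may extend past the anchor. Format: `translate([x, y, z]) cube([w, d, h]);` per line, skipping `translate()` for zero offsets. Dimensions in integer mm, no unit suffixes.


translate([487, 406, 0]) cube([4463, 96, 228]);


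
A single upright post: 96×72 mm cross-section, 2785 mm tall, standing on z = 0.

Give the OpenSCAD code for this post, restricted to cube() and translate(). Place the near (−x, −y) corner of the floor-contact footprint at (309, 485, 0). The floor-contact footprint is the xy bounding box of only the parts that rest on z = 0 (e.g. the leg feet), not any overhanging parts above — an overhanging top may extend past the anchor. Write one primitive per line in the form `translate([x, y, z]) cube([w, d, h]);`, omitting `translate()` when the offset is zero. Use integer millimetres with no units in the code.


translate([309, 485, 0]) cube([96, 72, 2785]);


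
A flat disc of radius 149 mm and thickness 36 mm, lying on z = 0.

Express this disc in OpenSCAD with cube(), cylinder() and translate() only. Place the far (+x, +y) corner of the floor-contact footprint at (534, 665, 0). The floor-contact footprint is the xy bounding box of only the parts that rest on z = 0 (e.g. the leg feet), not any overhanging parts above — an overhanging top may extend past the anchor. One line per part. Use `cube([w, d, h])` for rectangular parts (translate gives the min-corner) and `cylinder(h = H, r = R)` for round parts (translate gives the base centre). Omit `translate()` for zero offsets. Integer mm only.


translate([385, 516, 0]) cylinder(h = 36, r = 149);


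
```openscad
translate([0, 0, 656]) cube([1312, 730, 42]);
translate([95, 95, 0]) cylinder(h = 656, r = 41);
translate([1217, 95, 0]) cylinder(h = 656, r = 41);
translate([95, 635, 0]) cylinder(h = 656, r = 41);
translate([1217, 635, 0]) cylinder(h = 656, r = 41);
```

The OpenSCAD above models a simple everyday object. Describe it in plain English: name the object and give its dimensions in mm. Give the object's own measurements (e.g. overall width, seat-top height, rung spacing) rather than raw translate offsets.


A table: top 1312 mm (x) × 730 mm (y), 42 mm thick, upper face at z = 698 mm, on four round legs of 82 mm diameter, each leg's bounding box inset 54 mm from the nearest pair of top edges from z = 0 to the bottom of the top.


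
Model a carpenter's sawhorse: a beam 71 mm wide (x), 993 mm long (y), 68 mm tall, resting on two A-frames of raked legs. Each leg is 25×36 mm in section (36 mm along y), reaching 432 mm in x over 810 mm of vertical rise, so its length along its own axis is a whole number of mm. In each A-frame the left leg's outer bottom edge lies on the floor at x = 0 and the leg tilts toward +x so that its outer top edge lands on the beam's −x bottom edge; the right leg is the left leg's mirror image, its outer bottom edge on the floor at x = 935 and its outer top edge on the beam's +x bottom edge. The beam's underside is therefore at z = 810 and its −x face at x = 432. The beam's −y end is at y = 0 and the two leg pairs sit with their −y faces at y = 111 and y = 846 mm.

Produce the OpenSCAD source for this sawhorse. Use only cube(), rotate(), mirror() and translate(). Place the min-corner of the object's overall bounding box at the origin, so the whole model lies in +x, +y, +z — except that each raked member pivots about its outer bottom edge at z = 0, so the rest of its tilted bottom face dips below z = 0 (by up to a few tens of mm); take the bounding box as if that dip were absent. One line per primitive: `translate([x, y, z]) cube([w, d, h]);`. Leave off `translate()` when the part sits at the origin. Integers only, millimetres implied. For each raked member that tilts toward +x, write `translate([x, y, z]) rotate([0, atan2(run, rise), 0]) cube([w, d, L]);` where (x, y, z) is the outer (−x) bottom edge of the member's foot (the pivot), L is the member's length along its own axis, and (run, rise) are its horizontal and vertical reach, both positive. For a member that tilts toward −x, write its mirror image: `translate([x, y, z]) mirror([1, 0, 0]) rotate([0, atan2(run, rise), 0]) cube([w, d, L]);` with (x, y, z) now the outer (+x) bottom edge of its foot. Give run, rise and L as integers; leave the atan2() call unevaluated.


translate([432, 0, 810]) cube([71, 993, 68]);
translate([0, 111, 0]) rotate([0, atan2(432, 810), 0]) cube([25, 36, 918]);
translate([935, 111, 0]) mirror([1, 0, 0]) rotate([0, atan2(432, 810), 0]) cube([25, 36, 918]);
translate([0, 846, 0]) rotate([0, atan2(432, 810), 0]) cube([25, 36, 918]);
translate([935, 846, 0]) mirror([1, 0, 0]) rotate([0, atan2(432, 810), 0]) cube([25, 36, 918]);


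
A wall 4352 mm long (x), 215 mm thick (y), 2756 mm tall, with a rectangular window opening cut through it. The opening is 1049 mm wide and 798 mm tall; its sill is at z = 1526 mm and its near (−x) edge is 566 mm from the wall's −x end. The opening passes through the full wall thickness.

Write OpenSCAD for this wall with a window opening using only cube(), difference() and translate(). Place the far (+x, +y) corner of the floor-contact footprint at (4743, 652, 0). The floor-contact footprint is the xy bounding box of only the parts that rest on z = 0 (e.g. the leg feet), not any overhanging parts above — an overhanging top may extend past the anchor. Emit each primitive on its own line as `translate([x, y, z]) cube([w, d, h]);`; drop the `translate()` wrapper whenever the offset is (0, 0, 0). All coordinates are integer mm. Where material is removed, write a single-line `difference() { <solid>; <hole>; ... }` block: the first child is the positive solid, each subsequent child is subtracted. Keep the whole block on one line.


difference() { translate([391, 437, 0]) cube([4352, 215, 2756]); translate([957, 437, 1526]) cube([1049, 215, 798]); }


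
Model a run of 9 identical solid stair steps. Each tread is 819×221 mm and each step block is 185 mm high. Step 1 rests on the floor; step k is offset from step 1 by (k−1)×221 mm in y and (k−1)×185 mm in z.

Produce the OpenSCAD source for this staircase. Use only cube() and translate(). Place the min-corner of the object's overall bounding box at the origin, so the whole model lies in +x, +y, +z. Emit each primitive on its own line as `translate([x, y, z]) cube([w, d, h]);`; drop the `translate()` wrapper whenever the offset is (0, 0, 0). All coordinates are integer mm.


cube([819, 221, 185]);
translate([0, 221, 185]) cube([819, 221, 185]);
translate([0, 442, 370]) cube([819, 221, 185]);
translate([0, 663, 555]) cube([819, 221, 185]);
translate([0, 884, 740]) cube([819, 221, 185]);
translate([0, 1105, 925]) cube([819, 221, 185]);
translate([0, 1326, 1110]) cube([819, 221, 185]);
translate([0, 1547, 1295]) cube([819, 221, 185]);
translate([0, 1768, 1480]) cube([819, 221, 185]);


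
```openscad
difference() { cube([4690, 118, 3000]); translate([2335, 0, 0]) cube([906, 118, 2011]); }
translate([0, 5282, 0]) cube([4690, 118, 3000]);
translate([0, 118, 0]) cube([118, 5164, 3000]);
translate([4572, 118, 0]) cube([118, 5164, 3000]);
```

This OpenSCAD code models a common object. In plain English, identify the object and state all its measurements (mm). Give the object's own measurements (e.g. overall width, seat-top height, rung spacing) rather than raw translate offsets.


A single room: four walls, each 3000 mm tall and 118 mm thick, enclosing an outside footprint 4690×5400 mm (x × y), no floor or roof. The front and back walls (−y and +y sides) run the full x-width; the side walls fit between their inner faces. A door opening 906 mm wide and 2011 mm tall is cut through the front wall from the floor up, its −x edge 2335 mm from the wall's −x end.


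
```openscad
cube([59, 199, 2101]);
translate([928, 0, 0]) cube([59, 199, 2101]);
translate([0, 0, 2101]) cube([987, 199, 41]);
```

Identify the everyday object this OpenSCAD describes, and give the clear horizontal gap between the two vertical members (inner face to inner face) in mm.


A door frame. The clear opening width is 869 mm.

Two 2101 mm tall posts with a header on top — a door frame. The left jamb is 59 mm wide at x = 0; the right jamb starts at x = 928. The clear opening is 928 − 59 = 869 mm.


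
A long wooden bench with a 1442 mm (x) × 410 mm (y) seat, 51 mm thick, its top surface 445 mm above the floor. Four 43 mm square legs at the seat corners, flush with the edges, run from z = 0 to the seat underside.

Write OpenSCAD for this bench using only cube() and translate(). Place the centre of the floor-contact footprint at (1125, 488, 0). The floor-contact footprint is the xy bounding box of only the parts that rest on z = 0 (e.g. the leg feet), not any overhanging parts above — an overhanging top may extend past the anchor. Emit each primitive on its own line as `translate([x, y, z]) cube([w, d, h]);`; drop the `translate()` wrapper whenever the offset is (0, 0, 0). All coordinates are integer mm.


translate([404, 283, 394]) cube([1442, 410, 51]);
translate([404, 283, 0]) cube([43, 43, 394]);
translate([404, 650, 0]) cube([43, 43, 394]);
translate([1803, 283, 0]) cube([43, 43, 394]);
translate([1803, 650, 0]) cube([43, 43, 394]);


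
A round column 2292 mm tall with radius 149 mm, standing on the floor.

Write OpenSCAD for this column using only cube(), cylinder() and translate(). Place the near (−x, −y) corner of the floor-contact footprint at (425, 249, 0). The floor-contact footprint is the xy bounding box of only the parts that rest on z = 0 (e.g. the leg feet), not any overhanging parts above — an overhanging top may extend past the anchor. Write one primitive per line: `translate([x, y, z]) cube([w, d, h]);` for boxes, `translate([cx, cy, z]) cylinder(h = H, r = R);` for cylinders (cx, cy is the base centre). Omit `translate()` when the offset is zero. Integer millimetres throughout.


translate([574, 398, 0]) cylinder(h = 2292, r = 149);


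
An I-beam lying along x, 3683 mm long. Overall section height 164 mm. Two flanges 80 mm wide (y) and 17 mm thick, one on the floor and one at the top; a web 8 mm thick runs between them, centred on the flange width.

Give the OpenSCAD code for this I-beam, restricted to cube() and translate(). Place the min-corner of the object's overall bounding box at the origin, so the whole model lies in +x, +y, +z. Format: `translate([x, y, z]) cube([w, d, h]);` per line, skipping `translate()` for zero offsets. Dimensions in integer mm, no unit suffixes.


cube([3683, 80, 17]);
translate([0, 36, 17]) cube([3683, 8, 130]);
translate([0, 0, 147]) cube([3683, 80, 17]);


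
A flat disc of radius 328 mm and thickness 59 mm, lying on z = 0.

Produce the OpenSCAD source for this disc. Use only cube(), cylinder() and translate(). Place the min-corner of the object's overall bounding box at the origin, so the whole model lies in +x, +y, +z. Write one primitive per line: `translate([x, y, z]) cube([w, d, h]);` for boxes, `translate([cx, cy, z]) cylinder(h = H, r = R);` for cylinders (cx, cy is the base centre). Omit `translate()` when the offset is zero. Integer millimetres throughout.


translate([328, 328, 0]) cylinder(h = 59, r = 328);


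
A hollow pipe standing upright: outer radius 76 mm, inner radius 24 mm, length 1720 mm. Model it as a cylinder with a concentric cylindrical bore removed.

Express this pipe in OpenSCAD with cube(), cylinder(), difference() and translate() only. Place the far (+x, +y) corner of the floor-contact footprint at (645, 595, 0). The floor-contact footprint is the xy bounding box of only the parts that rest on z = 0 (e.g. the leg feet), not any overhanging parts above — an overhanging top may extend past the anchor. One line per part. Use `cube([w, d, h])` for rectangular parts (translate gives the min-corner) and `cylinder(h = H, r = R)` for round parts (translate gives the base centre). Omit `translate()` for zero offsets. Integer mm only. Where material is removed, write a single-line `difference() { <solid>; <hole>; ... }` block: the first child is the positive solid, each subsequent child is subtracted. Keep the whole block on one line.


difference() { translate([569, 519, 0]) cylinder(h = 1720, r = 76); translate([569, 519, 0]) cylinder(h = 1720, r = 24); }


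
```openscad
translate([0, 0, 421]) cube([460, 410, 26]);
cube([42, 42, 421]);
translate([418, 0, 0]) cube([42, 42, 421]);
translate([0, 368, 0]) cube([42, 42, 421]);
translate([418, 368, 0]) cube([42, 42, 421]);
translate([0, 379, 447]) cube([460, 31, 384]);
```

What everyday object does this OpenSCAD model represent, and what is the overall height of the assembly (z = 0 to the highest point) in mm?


A chair. The overall height is 831 mm.

A slab on four corner posts with a tall panel at the back — a chair. The seat slab sits at z = 421 with thickness 26, and the 384 mm backrest starts at the seat top, so the overall height is 421 + 26 + 384 = 831 mm.


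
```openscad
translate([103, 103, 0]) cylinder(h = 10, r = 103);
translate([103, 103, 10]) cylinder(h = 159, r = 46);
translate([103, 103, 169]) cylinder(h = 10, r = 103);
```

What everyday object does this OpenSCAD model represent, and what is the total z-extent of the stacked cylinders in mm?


A spool. The overall height is 179 mm.

Three coaxial cylinders, large–small–large — a spool. Two 10 mm flanges and a 159 mm core give 10 + 159 + 10 = 179 mm.


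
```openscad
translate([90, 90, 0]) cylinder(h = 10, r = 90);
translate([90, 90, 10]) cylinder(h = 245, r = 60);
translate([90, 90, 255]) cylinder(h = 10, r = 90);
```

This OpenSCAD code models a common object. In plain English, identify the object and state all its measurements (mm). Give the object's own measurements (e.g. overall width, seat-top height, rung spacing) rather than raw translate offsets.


A spool: two coaxial disc flanges of radius 90 mm and thickness 10 mm, joined by a core cylinder of radius 60 mm and height 245 mm. The lower flange rests on z = 0 and the three cylinders share a vertical axis.


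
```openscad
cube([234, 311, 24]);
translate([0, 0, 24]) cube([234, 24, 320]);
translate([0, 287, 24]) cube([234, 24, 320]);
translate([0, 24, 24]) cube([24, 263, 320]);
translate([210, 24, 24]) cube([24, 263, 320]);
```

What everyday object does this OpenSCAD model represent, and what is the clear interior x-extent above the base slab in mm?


An open box. The internal width is 186 mm.

A 234×311 base slab with four walls standing on it — an open box. The base is 234 mm wide and the walls are 24 mm thick, so the internal width is 234 − 2 × 24 = 186 mm.


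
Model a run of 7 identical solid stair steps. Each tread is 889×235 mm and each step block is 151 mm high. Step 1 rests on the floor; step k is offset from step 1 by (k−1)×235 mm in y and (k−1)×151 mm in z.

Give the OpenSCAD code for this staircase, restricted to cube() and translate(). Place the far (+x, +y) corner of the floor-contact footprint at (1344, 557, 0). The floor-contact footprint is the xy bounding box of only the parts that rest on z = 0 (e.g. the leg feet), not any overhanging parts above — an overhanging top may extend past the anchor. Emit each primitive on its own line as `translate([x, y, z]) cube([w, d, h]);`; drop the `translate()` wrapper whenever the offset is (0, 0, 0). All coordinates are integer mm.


translate([455, 322, 0]) cube([889, 235, 151]);
translate([455, 557, 151]) cube([889, 235, 151]);
translate([455, 792, 302]) cube([889, 235, 151]);
translate([455, 1027, 453]) cube([889, 235, 151]);
translate([455, 1262, 604]) cube([889, 235, 151]);
translate([455, 1497, 755]) cube([889, 235, 151]);
translate([455, 1732, 906]) cube([889, 235, 151]);


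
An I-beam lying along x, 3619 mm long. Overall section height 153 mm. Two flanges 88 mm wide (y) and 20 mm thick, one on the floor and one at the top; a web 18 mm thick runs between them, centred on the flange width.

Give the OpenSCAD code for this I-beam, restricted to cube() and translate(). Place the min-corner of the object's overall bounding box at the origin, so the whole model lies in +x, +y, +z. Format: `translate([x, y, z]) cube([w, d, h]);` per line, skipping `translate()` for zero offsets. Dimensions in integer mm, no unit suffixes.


cube([3619, 88, 20]);
translate([0, 35, 20]) cube([3619, 18, 113]);
translate([0, 0, 133]) cube([3619, 88, 20]);
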